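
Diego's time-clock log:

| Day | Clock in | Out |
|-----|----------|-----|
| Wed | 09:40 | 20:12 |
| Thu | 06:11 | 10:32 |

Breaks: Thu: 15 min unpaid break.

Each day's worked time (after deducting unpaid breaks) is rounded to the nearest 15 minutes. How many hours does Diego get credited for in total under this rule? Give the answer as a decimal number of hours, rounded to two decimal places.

14.50 hours

Wed: 09:40–20:12 = 10 h 32 min → rounds to 10 h 30 min
Thu: 06:11–10:32 = 4 h 21 min − 15 min = 4 h 6 min → rounds to 4 h 0 min
Total credited: 14 h 30 min.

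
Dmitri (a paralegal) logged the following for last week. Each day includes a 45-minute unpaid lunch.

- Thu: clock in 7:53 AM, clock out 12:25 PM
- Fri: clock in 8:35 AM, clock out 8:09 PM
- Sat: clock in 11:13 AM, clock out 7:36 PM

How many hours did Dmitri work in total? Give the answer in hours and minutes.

Thu: 7:53 AM–12:25 PM = 4 h 32 min; less 45 min break → 3 h 47 min
Fri: 8:35 AM–8:09 PM = 11 h 34 min; less 45 min break → 10 h 49 min
Sat: 11:13 AM–7:36 PM = 8 h 23 min; less 45 min break → 7 h 38 min
Total: 3 h 47 min + 10 h 49 min + 7 h 38 min = 22 h 14 min.

22 h 14 min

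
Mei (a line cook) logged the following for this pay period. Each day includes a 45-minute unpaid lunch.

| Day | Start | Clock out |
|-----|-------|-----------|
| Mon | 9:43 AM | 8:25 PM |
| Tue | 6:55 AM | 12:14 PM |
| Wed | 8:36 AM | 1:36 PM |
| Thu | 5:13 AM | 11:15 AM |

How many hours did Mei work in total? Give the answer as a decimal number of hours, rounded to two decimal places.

Mon: 9:43 AM–8:25 PM = 10 h 42 min; less 45 min break → 9 h 57 min
Tue: 6:55 AM–12:14 PM = 5 h 19 min; less 45 min break → 4 h 34 min
Wed: 8:36 AM–1:36 PM = 5 h 0 min; less 45 min break → 4 h 15 min
Thu: 5:13 AM–11:15 AM = 6 h 2 min; less 45 min break → 5 h 17 min
Total: 9 h 57 min + 4 h 34 min + 4 h 15 min + 5 h 17 min = 24 h 3 min.

24.05 hours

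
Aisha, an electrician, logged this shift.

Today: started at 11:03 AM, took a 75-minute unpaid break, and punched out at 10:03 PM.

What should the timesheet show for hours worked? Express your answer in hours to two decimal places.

Today: 11:03 AM–10:03 PM = 11 h 0 min; less 75 min break → 9 h 45 min

9.75 hours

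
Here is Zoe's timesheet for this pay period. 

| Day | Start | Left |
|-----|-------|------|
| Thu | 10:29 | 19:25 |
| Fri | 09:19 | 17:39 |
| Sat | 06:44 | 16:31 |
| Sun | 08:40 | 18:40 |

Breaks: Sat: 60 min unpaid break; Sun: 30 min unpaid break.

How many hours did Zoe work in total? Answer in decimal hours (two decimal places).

35.55 hours

Thu: 10:29–19:25 = 8 h 56 min
Fri: 09:19–17:39 = 8 h 20 min
Sat: 06:44–16:31 = 9 h 47 min; less 60 min break → 8 h 47 min
Sun: 08:40–18:40 = 10 h 0 min; less 30 min break → 9 h 30 min
Total: 8 h 56 min + 8 h 20 min + 8 h 47 min + 9 h 30 min = 35 h 33 min.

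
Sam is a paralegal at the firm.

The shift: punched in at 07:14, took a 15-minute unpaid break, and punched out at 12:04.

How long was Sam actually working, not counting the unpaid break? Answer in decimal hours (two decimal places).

4.58 hours

The shift: 07:14–12:04 = 4 h 50 min; less 15 min break → 4 h 35 min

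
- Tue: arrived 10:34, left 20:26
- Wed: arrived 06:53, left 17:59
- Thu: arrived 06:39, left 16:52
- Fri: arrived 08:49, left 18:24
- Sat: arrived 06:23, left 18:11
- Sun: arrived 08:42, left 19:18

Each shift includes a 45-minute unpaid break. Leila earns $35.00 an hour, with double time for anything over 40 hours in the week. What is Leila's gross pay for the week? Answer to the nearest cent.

$2706.67

Tue: 10:34–20:26 = 9 h 52 min; less 45 min break → 9 h 7 min
Wed: 06:53–17:59 = 11 h 6 min; less 45 min break → 10 h 21 min
Thu: 06:39–16:52 = 10 h 13 min; less 45 min break → 9 h 28 min
Fri: 08:49–18:24 = 9 h 35 min; less 45 min break → 8 h 50 min
Sat: 06:23–18:11 = 11 h 48 min; less 45 min break → 11 h 3 min
Sun: 08:42–19:18 = 10 h 36 min; less 45 min break → 9 h 51 min
Total worked: 58 h 40 min = 3520 min.
Regular 40 h 0 min = 2400 min at $35.00/h; overtime 18 h 40 min = 1120 min at $70.00/h.
Pay = (2400 × $35.00 + 1120 × $70.00) ÷ 60 = $2706.67.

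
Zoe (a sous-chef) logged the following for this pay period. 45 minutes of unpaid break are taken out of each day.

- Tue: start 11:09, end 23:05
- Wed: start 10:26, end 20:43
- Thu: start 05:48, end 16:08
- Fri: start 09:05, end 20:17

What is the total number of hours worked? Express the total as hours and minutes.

40 h 45 min

Tue: 11:09–23:05 = 11 h 56 min; less 45 min break → 11 h 11 min
Wed: 10:26–20:43 = 10 h 17 min; less 45 min break → 9 h 32 min
Thu: 05:48–16:08 = 10 h 20 min; less 45 min break → 9 h 35 min
Fri: 09:05–20:17 = 11 h 12 min; less 45 min break → 10 h 27 min
Total: 11 h 11 min + 9 h 32 min + 9 h 35 min + 10 h 27 min = 40 h 45 min.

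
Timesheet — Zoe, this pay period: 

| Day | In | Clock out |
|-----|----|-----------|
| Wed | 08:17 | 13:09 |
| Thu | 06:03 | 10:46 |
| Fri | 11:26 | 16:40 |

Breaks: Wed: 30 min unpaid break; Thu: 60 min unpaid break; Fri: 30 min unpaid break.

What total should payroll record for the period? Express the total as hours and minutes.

Wed: 08:17–13:09 = 4 h 52 min; less 30 min break → 4 h 22 min
Thu: 06:03–10:46 = 4 h 43 min; less 60 min break → 3 h 43 min
Fri: 11:26–16:40 = 5 h 14 min; less 30 min break → 4 h 44 min
Total: 4 h 22 min + 3 h 43 min + 4 h 44 min = 12 h 49 min.

12 h 49 min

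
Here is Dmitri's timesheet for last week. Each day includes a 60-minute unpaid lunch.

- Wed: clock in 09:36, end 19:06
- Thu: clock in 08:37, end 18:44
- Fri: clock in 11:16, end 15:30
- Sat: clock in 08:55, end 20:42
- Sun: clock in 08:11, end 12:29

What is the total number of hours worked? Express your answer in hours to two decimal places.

Wed: 09:36–19:06 = 9 h 30 min; less 60 min break → 8 h 30 min
Thu: 08:37–18:44 = 10 h 7 min; less 60 min break → 9 h 7 min
Fri: 11:16–15:30 = 4 h 14 min; less 60 min break → 3 h 14 min
Sat: 08:55–20:42 = 11 h 47 min; less 60 min break → 10 h 47 min
Sun: 08:11–12:29 = 4 h 18 min; less 60 min break → 3 h 18 min
Total: 8 h 30 min + 9 h 7 min + 3 h 14 min + 10 h 47 min + 3 h 18 min = 34 h 56 min.

34.93 hours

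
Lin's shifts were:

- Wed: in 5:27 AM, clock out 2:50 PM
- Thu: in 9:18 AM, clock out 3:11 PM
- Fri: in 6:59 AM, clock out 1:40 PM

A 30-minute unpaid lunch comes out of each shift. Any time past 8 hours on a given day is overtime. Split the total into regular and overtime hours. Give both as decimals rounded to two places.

Regular 19.57 hours, overtime 0.88 hours

Wed: 5:27 AM–2:50 PM = 9 h 23 min; less 30 min break → 8 h 53 min
Thu: 9:18 AM–3:11 PM = 5 h 53 min; less 30 min break → 5 h 23 min
Fri: 6:59 AM–1:40 PM = 6 h 41 min; less 30 min break → 6 h 11 min
Wed reg 8 h 0 min / OT 0 h 53 min; Thu reg 5 h 23 min / OT 0 h 0 min; Fri reg 6 h 11 min / OT 0 h 0 min.
Totals: regular 19 h 34 min, overtime 0 h 53 min.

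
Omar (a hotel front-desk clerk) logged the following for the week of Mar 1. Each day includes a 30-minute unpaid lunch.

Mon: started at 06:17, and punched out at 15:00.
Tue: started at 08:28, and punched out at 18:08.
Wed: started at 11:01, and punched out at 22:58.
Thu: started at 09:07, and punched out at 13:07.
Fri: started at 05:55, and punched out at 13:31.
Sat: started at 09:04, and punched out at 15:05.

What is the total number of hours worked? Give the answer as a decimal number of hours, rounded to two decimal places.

44.95 hours

Mon: 06:17–15:00 = 8 h 43 min; less 30 min break → 8 h 13 min
Tue: 08:28–18:08 = 9 h 40 min; less 30 min break → 9 h 10 min
Wed: 11:01–22:58 = 11 h 57 min; less 30 min break → 11 h 27 min
Thu: 09:07–13:07 = 4 h 0 min; less 30 min break → 3 h 30 min
Fri: 05:55–13:31 = 7 h 36 min; less 30 min break → 7 h 6 min
Sat: 09:04–15:05 = 6 h 1 min; less 30 min break → 5 h 31 min
Total: 8 h 13 min + 9 h 10 min + 11 h 27 min + 3 h 30 min + 7 h 6 min + 5 h 31 min = 44 h 57 min.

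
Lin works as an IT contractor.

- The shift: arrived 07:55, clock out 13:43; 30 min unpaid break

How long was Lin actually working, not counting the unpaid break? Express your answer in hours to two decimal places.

5.30 hours

The shift: 07:55–13:43 = 5 h 48 min; less 30 min break → 5 h 18 min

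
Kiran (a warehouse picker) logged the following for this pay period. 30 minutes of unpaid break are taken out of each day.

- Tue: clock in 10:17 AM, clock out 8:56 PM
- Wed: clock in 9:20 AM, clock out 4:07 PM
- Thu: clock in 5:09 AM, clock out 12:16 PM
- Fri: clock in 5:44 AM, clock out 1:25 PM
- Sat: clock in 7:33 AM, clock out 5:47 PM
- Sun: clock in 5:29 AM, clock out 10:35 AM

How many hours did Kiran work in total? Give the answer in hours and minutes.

44 h 34 min

Tue: 10:17 AM–8:56 PM = 10 h 39 min; less 30 min break → 10 h 9 min
Wed: 9:20 AM–4:07 PM = 6 h 47 min; less 30 min break → 6 h 17 min
Thu: 5:09 AM–12:16 PM = 7 h 7 min; less 30 min break → 6 h 37 min
Fri: 5:44 AM–1:25 PM = 7 h 41 min; less 30 min break → 7 h 11 min
Sat: 7:33 AM–5:47 PM = 10 h 14 min; less 30 min break → 9 h 44 min
Sun: 5:29 AM–10:35 AM = 5 h 6 min; less 30 min break → 4 h 36 min
Total: 10 h 9 min + 6 h 17 min + 6 h 37 min + 7 h 11 min + 9 h 44 min + 4 h 36 min = 44 h 34 min.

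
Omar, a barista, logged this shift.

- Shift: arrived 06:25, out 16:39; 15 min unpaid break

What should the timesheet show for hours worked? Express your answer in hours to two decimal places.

Shift: 06:25–16:39 = 10 h 14 min; less 15 min break → 9 h 59 min

9.98 hours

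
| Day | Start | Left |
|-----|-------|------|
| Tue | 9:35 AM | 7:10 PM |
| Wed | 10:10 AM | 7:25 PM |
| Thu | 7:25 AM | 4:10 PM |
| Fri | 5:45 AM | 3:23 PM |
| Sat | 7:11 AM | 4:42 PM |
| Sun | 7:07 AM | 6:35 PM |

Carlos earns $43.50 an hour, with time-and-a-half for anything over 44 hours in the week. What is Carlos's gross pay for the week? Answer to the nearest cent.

$2840.55

Tue: 9:35 AM–7:10 PM = 9 h 35 min
Wed: 10:10 AM–7:25 PM = 9 h 15 min
Thu: 7:25 AM–4:10 PM = 8 h 45 min
Fri: 5:45 AM–3:23 PM = 9 h 38 min
Sat: 7:11 AM–4:42 PM = 9 h 31 min
Sun: 7:07 AM–6:35 PM = 11 h 28 min
Total worked: 58 h 12 min = 3492 min.
Regular 44 h 0 min = 2640 min at $43.50/h; overtime 14 h 12 min = 852 min at $65.25/h.
Pay = (2640 × $43.50 + 852 × $65.25) ÷ 60 = $2840.55.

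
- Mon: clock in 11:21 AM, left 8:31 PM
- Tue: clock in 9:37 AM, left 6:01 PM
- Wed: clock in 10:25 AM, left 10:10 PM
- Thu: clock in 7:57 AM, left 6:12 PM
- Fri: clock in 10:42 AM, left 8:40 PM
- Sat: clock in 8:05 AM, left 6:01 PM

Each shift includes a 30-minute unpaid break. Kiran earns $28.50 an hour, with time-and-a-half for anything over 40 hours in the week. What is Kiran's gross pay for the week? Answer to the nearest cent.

$1843.95

Mon: 11:21 AM–8:31 PM = 9 h 10 min; less 30 min break → 8 h 40 min
Tue: 9:37 AM–6:01 PM = 8 h 24 min; less 30 min break → 7 h 54 min
Wed: 10:25 AM–10:10 PM = 11 h 45 min; less 30 min break → 11 h 15 min
Thu: 7:57 AM–6:12 PM = 10 h 15 min; less 30 min break → 9 h 45 min
Fri: 10:42 AM–8:40 PM = 9 h 58 min; less 30 min break → 9 h 28 min
Sat: 8:05 AM–6:01 PM = 9 h 56 min; less 30 min break → 9 h 26 min
Total worked: 56 h 28 min = 3388 min.
Regular 40 h 0 min = 2400 min at $28.50/h; overtime 16 h 28 min = 988 min at $42.75/h.
Pay = (2400 × $28.50 + 988 × $42.75) ÷ 60 = $1843.95.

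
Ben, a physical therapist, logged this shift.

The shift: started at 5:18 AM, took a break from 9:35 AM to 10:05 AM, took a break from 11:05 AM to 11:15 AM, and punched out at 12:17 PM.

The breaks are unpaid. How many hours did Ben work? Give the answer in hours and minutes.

6 h 19 min

The shift: 5:18 AM–12:17 PM = 6 h 59 min; less 40 min break → 6 h 19 min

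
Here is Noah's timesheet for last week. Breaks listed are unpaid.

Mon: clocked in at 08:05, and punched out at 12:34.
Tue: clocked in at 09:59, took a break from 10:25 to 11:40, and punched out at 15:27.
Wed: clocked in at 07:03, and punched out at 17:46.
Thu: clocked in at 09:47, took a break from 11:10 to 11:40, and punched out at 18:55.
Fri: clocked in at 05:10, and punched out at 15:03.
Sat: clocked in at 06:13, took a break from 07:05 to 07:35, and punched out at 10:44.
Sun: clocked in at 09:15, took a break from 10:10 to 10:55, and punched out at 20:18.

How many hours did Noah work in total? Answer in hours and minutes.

52 h 15 min

Mon: 08:05–12:34 = 4 h 29 min
Tue: 09:59–15:27 = 5 h 28 min; less 75 min break → 4 h 13 min
Wed: 07:03–17:46 = 10 h 43 min
Thu: 09:47–18:55 = 9 h 8 min; less 30 min break → 8 h 38 min
Fri: 05:10–15:03 = 9 h 53 min
Sat: 06:13–10:44 = 4 h 31 min; less 30 min break → 4 h 1 min
Sun: 09:15–20:18 = 11 h 3 min; less 45 min break → 10 h 18 min
Total: 4 h 29 min + 4 h 13 min + 10 h 43 min + 8 h 38 min + 9 h 53 min + 4 h 1 min + 10 h 18 min = 52 h 15 min.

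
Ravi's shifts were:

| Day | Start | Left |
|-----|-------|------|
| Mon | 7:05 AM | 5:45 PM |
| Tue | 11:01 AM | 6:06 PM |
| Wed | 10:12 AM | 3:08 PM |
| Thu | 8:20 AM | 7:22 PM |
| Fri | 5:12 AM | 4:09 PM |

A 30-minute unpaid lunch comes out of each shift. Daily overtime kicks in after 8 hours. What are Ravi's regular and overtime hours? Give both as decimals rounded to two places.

Regular 35.02 hours, overtime 7.15 hours

Mon: 7:05 AM–5:45 PM = 10 h 40 min; less 30 min break → 10 h 10 min
Tue: 11:01 AM–6:06 PM = 7 h 5 min; less 30 min break → 6 h 35 min
Wed: 10:12 AM–3:08 PM = 4 h 56 min; less 30 min break → 4 h 26 min
Thu: 8:20 AM–7:22 PM = 11 h 2 min; less 30 min break → 10 h 32 min
Fri: 5:12 AM–4:09 PM = 10 h 57 min; less 30 min break → 10 h 27 min
Mon reg 8 h 0 min / OT 2 h 10 min; Tue reg 6 h 35 min / OT 0 h 0 min; Wed reg 4 h 26 min / OT 0 h 0 min; Thu reg 8 h 0 min / OT 2 h 32 min; Fri reg 8 h 0 min / OT 2 h 27 min.
Totals: regular 35 h 1 min, overtime 7 h 9 min.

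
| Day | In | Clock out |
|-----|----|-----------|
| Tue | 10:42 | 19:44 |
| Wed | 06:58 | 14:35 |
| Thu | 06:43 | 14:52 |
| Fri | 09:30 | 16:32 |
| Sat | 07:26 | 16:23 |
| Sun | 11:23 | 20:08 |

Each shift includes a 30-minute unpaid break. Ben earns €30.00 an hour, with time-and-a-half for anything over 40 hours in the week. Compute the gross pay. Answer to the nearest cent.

Tue: 10:42–19:44 = 9 h 2 min; less 30 min break → 8 h 32 min
Wed: 06:58–14:35 = 7 h 37 min; less 30 min break → 7 h 7 min
Thu: 06:43–14:52 = 8 h 9 min; less 30 min break → 7 h 39 min
Fri: 09:30–16:32 = 7 h 2 min; less 30 min break → 6 h 32 min
Sat: 07:26–16:23 = 8 h 57 min; less 30 min break → 8 h 27 min
Sun: 11:23–20:08 = 8 h 45 min; less 30 min break → 8 h 15 min
Total worked: 46 h 32 min = 2792 min.
Regular 40 h 0 min = 2400 min at €30.00/h; overtime 6 h 32 min = 392 min at €45.00/h.
Pay = (2400 × €30.00 + 392 × €45.00) ÷ 60 = €1494.00.

€1494.00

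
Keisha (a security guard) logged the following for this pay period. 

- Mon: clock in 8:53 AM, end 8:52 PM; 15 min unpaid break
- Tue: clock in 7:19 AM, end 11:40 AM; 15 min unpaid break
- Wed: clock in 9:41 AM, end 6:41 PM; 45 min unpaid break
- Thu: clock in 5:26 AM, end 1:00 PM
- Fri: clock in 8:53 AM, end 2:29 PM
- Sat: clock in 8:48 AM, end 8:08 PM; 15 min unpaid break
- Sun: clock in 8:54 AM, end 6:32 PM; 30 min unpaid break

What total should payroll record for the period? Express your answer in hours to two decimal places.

Mon: 8:53 AM–8:52 PM = 11 h 59 min; less 15 min break → 11 h 44 min
Tue: 7:19 AM–11:40 AM = 4 h 21 min; less 15 min break → 4 h 6 min
Wed: 9:41 AM–6:41 PM = 9 h 0 min; less 45 min break → 8 h 15 min
Thu: 5:26 AM–1:00 PM = 7 h 34 min
Fri: 8:53 AM–2:29 PM = 5 h 36 min
Sat: 8:48 AM–8:08 PM = 11 h 20 min; less 15 min break → 11 h 5 min
Sun: 8:54 AM–6:32 PM = 9 h 38 min; less 30 min break → 9 h 8 min
Total: 11 h 44 min + 4 h 6 min + 8 h 15 min + 7 h 34 min + 5 h 36 min + 11 h 5 min + 9 h 8 min = 57 h 28 min.

57.47 hours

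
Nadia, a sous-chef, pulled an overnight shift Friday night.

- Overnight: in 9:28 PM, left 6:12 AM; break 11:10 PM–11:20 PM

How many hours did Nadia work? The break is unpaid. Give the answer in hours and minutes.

Overnight: 9:28 PM → midnight = 2 h 32 min; midnight → 6:12 AM = 6 h 12 min; span 8 h 44 min; less 10 min break → 8 h 34 min

8 h 34 min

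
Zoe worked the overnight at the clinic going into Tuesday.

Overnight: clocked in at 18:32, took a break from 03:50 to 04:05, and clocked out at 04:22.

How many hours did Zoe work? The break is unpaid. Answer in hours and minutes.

9 h 35 min

Overnight: 18:32 → midnight = 5 h 28 min; midnight → 04:22 = 4 h 22 min; span 9 h 50 min; less 15 min break → 9 h 35 min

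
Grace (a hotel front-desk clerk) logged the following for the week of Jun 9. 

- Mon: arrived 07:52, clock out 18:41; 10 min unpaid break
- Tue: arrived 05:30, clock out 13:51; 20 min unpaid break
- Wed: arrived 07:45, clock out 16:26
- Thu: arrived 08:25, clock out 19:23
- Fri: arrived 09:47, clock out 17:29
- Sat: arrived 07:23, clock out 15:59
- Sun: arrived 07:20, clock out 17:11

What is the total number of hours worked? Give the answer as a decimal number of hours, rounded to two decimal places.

64.47 hours

Mon: 07:52–18:41 = 10 h 49 min; less 10 min break → 10 h 39 min
Tue: 05:30–13:51 = 8 h 21 min; less 20 min break → 8 h 1 min
Wed: 07:45–16:26 = 8 h 41 min
Thu: 08:25–19:23 = 10 h 58 min
Fri: 09:47–17:29 = 7 h 42 min
Sat: 07:23–15:59 = 8 h 36 min
Sun: 07:20–17:11 = 9 h 51 min
Total: 10 h 39 min + 8 h 1 min + 8 h 41 min + 10 h 58 min + 7 h 42 min + 8 h 36 min + 9 h 51 min = 64 h 28 min.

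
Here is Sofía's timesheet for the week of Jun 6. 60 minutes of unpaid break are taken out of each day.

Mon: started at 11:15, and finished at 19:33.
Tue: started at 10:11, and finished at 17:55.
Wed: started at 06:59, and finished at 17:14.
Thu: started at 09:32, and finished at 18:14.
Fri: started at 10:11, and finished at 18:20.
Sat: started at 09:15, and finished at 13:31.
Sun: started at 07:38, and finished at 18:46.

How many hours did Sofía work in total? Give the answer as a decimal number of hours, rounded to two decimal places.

51.53 hours

Mon: 11:15–19:33 = 8 h 18 min; less 60 min break → 7 h 18 min
Tue: 10:11–17:55 = 7 h 44 min; less 60 min break → 6 h 44 min
Wed: 06:59–17:14 = 10 h 15 min; less 60 min break → 9 h 15 min
Thu: 09:32–18:14 = 8 h 42 min; less 60 min break → 7 h 42 min
Fri: 10:11–18:20 = 8 h 9 min; less 60 min break → 7 h 9 min
Sat: 09:15–13:31 = 4 h 16 min; less 60 min break → 3 h 16 min
Sun: 07:38–18:46 = 11 h 8 min; less 60 min break → 10 h 8 min
Total: 7 h 18 min + 6 h 44 min + 9 h 15 min + 7 h 42 min + 7 h 9 min + 3 h 16 min + 10 h 8 min = 51 h 32 min.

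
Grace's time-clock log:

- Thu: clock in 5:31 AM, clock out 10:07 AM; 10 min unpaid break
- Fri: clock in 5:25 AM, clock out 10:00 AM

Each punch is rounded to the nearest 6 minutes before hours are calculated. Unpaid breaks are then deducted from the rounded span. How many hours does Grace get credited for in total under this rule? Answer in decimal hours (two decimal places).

9.03 hours

Thu: in 5:31 AM→5:30 AM, out 10:07 AM→10:06 AM; 4 h 36 min − 10 min = 4 h 26 min
Fri: in 5:25 AM→5:24 AM, out 10:00 AM→10:00 AM; 4 h 36 min
Total credited: 9 h 2 min.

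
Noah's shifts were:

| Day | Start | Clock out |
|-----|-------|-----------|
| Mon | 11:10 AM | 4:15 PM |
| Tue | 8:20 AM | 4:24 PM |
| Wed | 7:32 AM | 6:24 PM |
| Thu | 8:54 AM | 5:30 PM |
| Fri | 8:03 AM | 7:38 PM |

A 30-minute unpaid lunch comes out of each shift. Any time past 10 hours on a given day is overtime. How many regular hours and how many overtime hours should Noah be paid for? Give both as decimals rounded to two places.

Regular 40.25 hours, overtime 1.45 hours

Mon: 11:10 AM–4:15 PM = 5 h 5 min; less 30 min break → 4 h 35 min
Tue: 8:20 AM–4:24 PM = 8 h 4 min; less 30 min break → 7 h 34 min
Wed: 7:32 AM–6:24 PM = 10 h 52 min; less 30 min break → 10 h 22 min
Thu: 8:54 AM–5:30 PM = 8 h 36 min; less 30 min break → 8 h 6 min
Fri: 8:03 AM–7:38 PM = 11 h 35 min; less 30 min break → 11 h 5 min
Mon reg 4 h 35 min / OT 0 h 0 min; Tue reg 7 h 34 min / OT 0 h 0 min; Wed reg 10 h 0 min / OT 0 h 22 min; Thu reg 8 h 6 min / OT 0 h 0 min; Fri reg 10 h 0 min / OT 1 h 5 min.
Totals: regular 40 h 15 min, overtime 1 h 27 min.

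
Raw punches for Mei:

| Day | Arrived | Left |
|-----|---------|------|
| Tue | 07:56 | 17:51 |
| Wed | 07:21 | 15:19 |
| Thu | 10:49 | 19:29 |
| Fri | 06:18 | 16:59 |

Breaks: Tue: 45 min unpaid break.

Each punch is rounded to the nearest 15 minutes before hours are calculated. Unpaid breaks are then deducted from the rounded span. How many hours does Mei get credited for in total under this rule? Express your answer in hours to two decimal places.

Tue: in 07:56→08:00, out 17:51→17:45; 9 h 45 min − 45 min = 9 h 0 min
Wed: in 07:21→07:15, out 15:19→15:15; 8 h 0 min
Thu: in 10:49→10:45, out 19:29→19:30; 8 h 45 min
Fri: in 06:18→06:15, out 16:59→17:00; 10 h 45 min
Total credited: 36 h 30 min.

36.50 hours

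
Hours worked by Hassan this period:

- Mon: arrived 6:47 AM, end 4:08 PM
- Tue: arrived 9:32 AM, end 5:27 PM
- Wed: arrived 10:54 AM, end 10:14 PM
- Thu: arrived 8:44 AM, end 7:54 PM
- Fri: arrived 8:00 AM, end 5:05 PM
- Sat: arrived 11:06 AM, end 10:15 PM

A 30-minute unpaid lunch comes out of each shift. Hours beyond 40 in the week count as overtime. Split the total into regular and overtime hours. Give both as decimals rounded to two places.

Mon: 6:47 AM–4:08 PM = 9 h 21 min; less 30 min break → 8 h 51 min
Tue: 9:32 AM–5:27 PM = 7 h 55 min; less 30 min break → 7 h 25 min
Wed: 10:54 AM–10:14 PM = 11 h 20 min; less 30 min break → 10 h 50 min
Thu: 8:44 AM–7:54 PM = 11 h 10 min; less 30 min break → 10 h 40 min
Fri: 8:00 AM–5:05 PM = 9 h 5 min; less 30 min break → 8 h 35 min
Sat: 11:06 AM–10:15 PM = 11 h 9 min; less 30 min break → 10 h 39 min
Total worked: 57 h 0 min = 57.00 h.
Threshold 40 h → overtime 17 h 0 min, regular 40 h 0 min.

Regular 40.00 hours, overtime 17.00 hours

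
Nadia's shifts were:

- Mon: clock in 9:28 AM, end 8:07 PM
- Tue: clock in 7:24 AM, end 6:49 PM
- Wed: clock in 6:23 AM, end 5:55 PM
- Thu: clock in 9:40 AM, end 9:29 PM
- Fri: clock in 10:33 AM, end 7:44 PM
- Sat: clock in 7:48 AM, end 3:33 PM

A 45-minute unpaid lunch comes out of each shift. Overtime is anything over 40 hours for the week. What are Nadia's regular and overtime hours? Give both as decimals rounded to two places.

Mon: 9:28 AM–8:07 PM = 10 h 39 min; less 45 min break → 9 h 54 min
Tue: 7:24 AM–6:49 PM = 11 h 25 min; less 45 min break → 10 h 40 min
Wed: 6:23 AM–5:55 PM = 11 h 32 min; less 45 min break → 10 h 47 min
Thu: 9:40 AM–9:29 PM = 11 h 49 min; less 45 min break → 11 h 4 min
Fri: 10:33 AM–7:44 PM = 9 h 11 min; less 45 min break → 8 h 26 min
Sat: 7:48 AM–3:33 PM = 7 h 45 min; less 45 min break → 7 h 0 min
Total worked: 57 h 51 min = 57.85 h.
Threshold 40 h → overtime 17 h 51 min, regular 40 h 0 min.

Regular 40.00 hours, overtime 17.85 hours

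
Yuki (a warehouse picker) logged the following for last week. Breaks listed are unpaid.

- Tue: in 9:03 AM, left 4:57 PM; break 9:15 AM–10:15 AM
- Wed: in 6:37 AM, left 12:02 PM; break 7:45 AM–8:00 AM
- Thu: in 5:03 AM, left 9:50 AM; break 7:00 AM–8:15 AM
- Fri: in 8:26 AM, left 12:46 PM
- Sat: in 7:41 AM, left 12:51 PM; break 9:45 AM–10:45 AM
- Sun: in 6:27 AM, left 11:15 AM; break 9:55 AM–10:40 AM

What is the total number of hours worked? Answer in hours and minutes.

28 h 9 min

Tue: 9:03 AM–4:57 PM = 7 h 54 min; less 60 min break → 6 h 54 min
Wed: 6:37 AM–12:02 PM = 5 h 25 min; less 15 min break → 5 h 10 min
Thu: 5:03 AM–9:50 AM = 4 h 47 min; less 75 min break → 3 h 32 min
Fri: 8:26 AM–12:46 PM = 4 h 20 min
Sat: 7:41 AM–12:51 PM = 5 h 10 min; less 60 min break → 4 h 10 min
Sun: 6:27 AM–11:15 AM = 4 h 48 min; less 45 min break → 4 h 3 min
Total: 6 h 54 min + 5 h 10 min + 3 h 32 min + 4 h 20 min + 4 h 10 min + 4 h 3 min = 28 h 9 min.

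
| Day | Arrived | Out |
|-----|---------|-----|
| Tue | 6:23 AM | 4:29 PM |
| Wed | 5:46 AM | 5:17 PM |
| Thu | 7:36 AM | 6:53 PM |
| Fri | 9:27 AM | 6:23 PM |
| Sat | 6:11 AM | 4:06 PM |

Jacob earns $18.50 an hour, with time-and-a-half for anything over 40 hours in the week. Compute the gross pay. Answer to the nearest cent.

$1066.06

Tue: 6:23 AM–4:29 PM = 10 h 6 min
Wed: 5:46 AM–5:17 PM = 11 h 31 min
Thu: 7:36 AM–6:53 PM = 11 h 17 min
Fri: 9:27 AM–6:23 PM = 8 h 56 min
Sat: 6:11 AM–4:06 PM = 9 h 55 min
Total worked: 51 h 45 min = 3105 min.
Regular 40 h 0 min = 2400 min at $18.50/h; overtime 11 h 45 min = 705 min at $27.75/h.
Pay = (2400 × $18.50 + 705 × $27.75) ÷ 60 = $1066.06.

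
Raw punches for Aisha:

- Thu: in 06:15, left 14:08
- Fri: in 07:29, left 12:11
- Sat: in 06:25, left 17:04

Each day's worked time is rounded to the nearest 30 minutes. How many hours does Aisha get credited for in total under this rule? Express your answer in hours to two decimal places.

Thu: 06:15–14:08 = 7 h 53 min → rounds to 8 h 0 min
Fri: 07:29–12:11 = 4 h 42 min → rounds to 4 h 30 min
Sat: 06:25–17:04 = 10 h 39 min → rounds to 10 h 30 min
Total credited: 23 h 0 min.

23.00 hours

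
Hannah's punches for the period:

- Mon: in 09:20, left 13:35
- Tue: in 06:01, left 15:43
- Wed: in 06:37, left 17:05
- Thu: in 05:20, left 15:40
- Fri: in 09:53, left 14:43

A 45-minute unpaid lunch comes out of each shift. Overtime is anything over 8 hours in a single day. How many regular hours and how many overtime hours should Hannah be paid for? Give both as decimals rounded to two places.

Mon: 09:20–13:35 = 4 h 15 min; less 45 min break → 3 h 30 min
Tue: 06:01–15:43 = 9 h 42 min; less 45 min break → 8 h 57 min
Wed: 06:37–17:05 = 10 h 28 min; less 45 min break → 9 h 43 min
Thu: 05:20–15:40 = 10 h 20 min; less 45 min break → 9 h 35 min
Fri: 09:53–14:43 = 4 h 50 min; less 45 min break → 4 h 5 min
Mon reg 3 h 30 min / OT 0 h 0 min; Tue reg 8 h 0 min / OT 0 h 57 min; Wed reg 8 h 0 min / OT 1 h 43 min; Thu reg 8 h 0 min / OT 1 h 35 min; Fri reg 4 h 5 min / OT 0 h 0 min.
Totals: regular 31 h 35 min, overtime 4 h 15 min.

Regular 31.58 hours, overtime 4.25 hours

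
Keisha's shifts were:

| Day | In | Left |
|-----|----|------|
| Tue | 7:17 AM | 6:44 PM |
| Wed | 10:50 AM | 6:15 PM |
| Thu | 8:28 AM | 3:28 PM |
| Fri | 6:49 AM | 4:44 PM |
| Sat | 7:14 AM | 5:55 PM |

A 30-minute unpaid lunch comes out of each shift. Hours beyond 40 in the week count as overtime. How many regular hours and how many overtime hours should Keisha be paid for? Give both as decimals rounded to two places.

Regular 40.00 hours, overtime 3.97 hours

Tue: 7:17 AM–6:44 PM = 11 h 27 min; less 30 min break → 10 h 57 min
Wed: 10:50 AM–6:15 PM = 7 h 25 min; less 30 min break → 6 h 55 min
Thu: 8:28 AM–3:28 PM = 7 h 0 min; less 30 min break → 6 h 30 min
Fri: 6:49 AM–4:44 PM = 9 h 55 min; less 30 min break → 9 h 25 min
Sat: 7:14 AM–5:55 PM = 10 h 41 min; less 30 min break → 10 h 11 min
Total worked: 43 h 58 min = 43.97 h.
Threshold 40 h → overtime 3 h 58 min, regular 40 h 0 min.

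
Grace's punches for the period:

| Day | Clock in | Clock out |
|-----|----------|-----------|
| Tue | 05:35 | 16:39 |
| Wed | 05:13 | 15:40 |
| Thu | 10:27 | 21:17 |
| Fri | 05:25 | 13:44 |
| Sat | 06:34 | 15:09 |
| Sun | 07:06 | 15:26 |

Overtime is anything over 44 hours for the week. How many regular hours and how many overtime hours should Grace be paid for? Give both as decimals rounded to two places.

Tue: 05:35–16:39 = 11 h 4 min
Wed: 05:13–15:40 = 10 h 27 min
Thu: 10:27–21:17 = 10 h 50 min
Fri: 05:25–13:44 = 8 h 19 min
Sat: 06:34–15:09 = 8 h 35 min
Sun: 07:06–15:26 = 8 h 20 min
Total worked: 57 h 35 min = 57.58 h.
Threshold 44 h → overtime 13 h 35 min, regular 44 h 0 min.

Regular 44.00 hours, overtime 13.58 hours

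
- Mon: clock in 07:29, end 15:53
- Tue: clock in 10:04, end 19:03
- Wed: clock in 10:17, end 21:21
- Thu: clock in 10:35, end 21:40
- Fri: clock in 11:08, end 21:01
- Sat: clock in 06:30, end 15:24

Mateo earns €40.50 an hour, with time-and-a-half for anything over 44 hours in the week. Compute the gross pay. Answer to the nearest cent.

Mon: 07:29–15:53 = 8 h 24 min
Tue: 10:04–19:03 = 8 h 59 min
Wed: 10:17–21:21 = 11 h 4 min
Thu: 10:35–21:40 = 11 h 5 min
Fri: 11:08–21:01 = 9 h 53 min
Sat: 06:30–15:24 = 8 h 54 min
Total worked: 58 h 19 min = 3499 min.
Regular 44 h 0 min = 2640 min at €40.50/h; overtime 14 h 19 min = 859 min at €60.75/h.
Pay = (2640 × €40.50 + 859 × €60.75) ÷ 60 = €2651.74.

€2651.74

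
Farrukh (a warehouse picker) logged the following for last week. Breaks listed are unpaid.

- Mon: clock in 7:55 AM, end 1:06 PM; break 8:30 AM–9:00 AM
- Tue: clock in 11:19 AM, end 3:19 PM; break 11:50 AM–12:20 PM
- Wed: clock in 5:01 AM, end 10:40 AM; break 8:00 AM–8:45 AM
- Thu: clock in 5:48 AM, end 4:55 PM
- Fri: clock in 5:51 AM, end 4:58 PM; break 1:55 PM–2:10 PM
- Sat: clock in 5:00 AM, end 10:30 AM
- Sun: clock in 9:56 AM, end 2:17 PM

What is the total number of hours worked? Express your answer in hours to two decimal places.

44.92 hours

Mon: 7:55 AM–1:06 PM = 5 h 11 min; less 30 min break → 4 h 41 min
Tue: 11:19 AM–3:19 PM = 4 h 0 min; less 30 min break → 3 h 30 min
Wed: 5:01 AM–10:40 AM = 5 h 39 min; less 45 min break → 4 h 54 min
Thu: 5:48 AM–4:55 PM = 11 h 7 min
Fri: 5:51 AM–4:58 PM = 11 h 7 min; less 15 min break → 10 h 52 min
Sat: 5:00 AM–10:30 AM = 5 h 30 min
Sun: 9:56 AM–2:17 PM = 4 h 21 min
Total: 4 h 41 min + 3 h 30 min + 4 h 54 min + 11 h 7 min + 10 h 52 min + 5 h 30 min + 4 h 21 min = 44 h 55 min.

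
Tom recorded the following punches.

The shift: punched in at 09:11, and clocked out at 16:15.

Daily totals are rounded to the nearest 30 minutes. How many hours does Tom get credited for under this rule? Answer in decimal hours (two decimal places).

7.00 hours

The shift: 09:11–16:15 = 7 h 4 min → rounds to 7 h 0 min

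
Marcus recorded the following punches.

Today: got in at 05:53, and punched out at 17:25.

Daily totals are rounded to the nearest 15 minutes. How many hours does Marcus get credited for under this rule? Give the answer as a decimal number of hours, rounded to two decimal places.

Today: 05:53–17:25 = 11 h 32 min → rounds to 11 h 30 min

11.50 hours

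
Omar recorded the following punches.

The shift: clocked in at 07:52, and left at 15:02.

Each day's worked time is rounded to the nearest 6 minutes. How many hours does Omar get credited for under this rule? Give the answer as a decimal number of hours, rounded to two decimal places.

7.20 hours

The shift: 07:52–15:02 = 7 h 10 min → rounds to 7 h 12 min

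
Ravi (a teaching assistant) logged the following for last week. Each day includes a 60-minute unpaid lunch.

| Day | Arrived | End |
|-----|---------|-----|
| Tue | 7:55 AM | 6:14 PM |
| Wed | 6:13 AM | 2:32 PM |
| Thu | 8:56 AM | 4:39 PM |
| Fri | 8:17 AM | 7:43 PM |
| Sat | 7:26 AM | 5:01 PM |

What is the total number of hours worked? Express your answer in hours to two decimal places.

42.37 hours

Tue: 7:55 AM–6:14 PM = 10 h 19 min; less 60 min break → 9 h 19 min
Wed: 6:13 AM–2:32 PM = 8 h 19 min; less 60 min break → 7 h 19 min
Thu: 8:56 AM–4:39 PM = 7 h 43 min; less 60 min break → 6 h 43 min
Fri: 8:17 AM–7:43 PM = 11 h 26 min; less 60 min break → 10 h 26 min
Sat: 7:26 AM–5:01 PM = 9 h 35 min; less 60 min break → 8 h 35 min
Total: 9 h 19 min + 7 h 19 min + 6 h 43 min + 10 h 26 min + 8 h 35 min = 42 h 22 min.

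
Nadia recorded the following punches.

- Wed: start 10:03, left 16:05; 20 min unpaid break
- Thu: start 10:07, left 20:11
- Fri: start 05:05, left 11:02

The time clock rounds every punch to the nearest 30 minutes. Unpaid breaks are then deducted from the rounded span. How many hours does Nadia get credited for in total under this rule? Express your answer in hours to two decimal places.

21.67 hours

Wed: in 10:03→10:00, out 16:05→16:00; 6 h 0 min − 20 min = 5 h 40 min
Thu: in 10:07→10:00, out 20:11→20:00; 10 h 0 min
Fri: in 05:05→05:00, out 11:02→11:00; 6 h 0 min
Total credited: 21 h 40 min.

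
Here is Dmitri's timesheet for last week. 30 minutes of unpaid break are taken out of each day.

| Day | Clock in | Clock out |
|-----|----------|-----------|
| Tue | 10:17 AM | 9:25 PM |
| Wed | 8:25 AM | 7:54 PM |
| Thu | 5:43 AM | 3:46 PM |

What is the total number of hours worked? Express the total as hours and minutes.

Tue: 10:17 AM–9:25 PM = 11 h 8 min; less 30 min break → 10 h 38 min
Wed: 8:25 AM–7:54 PM = 11 h 29 min; less 30 min break → 10 h 59 min
Thu: 5:43 AM–3:46 PM = 10 h 3 min; less 30 min break → 9 h 33 min
Total: 10 h 38 min + 10 h 59 min + 9 h 33 min = 31 h 10 min.

31 h 10 min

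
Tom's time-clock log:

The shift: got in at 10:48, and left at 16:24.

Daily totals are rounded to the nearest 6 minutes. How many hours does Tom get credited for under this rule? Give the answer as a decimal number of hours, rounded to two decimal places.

The shift: 10:48–16:24 = 5 h 36 min → rounds to 5 h 36 min

5.60 hours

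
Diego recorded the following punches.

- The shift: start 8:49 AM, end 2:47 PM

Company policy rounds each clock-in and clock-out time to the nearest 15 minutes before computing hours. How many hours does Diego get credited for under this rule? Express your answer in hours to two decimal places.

The shift: in 8:49 AM→8:45 AM, out 2:47 PM→2:45 PM; 6 h 0 min

6.00 hours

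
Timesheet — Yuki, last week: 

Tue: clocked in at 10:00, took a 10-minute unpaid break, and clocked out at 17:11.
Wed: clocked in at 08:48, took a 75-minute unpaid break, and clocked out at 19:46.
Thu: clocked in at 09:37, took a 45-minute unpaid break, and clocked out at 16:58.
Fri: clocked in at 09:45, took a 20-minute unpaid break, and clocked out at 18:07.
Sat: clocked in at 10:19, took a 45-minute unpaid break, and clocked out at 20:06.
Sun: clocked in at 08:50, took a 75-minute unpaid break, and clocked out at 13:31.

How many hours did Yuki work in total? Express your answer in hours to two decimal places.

43.83 hours

Tue: 10:00–17:11 = 7 h 11 min; less 10 min break → 7 h 1 min
Wed: 08:48–19:46 = 10 h 58 min; less 75 min break → 9 h 43 min
Thu: 09:37–16:58 = 7 h 21 min; less 45 min break → 6 h 36 min
Fri: 09:45–18:07 = 8 h 22 min; less 20 min break → 8 h 2 min
Sat: 10:19–20:06 = 9 h 47 min; less 45 min break → 9 h 2 min
Sun: 08:50–13:31 = 4 h 41 min; less 75 min break → 3 h 26 min
Total: 7 h 1 min + 9 h 43 min + 6 h 36 min + 8 h 2 min + 9 h 2 min + 3 h 26 min = 43 h 50 min.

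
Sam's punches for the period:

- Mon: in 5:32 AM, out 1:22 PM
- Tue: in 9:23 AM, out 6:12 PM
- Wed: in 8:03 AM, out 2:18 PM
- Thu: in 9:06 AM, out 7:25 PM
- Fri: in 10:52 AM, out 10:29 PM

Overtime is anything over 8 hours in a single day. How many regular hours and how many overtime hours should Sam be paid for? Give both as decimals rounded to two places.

Mon: 5:32 AM–1:22 PM = 7 h 50 min
Tue: 9:23 AM–6:12 PM = 8 h 49 min
Wed: 8:03 AM–2:18 PM = 6 h 15 min
Thu: 9:06 AM–7:25 PM = 10 h 19 min
Fri: 10:52 AM–10:29 PM = 11 h 37 min
Mon reg 7 h 50 min / OT 0 h 0 min; Tue reg 8 h 0 min / OT 0 h 49 min; Wed reg 6 h 15 min / OT 0 h 0 min; Thu reg 8 h 0 min / OT 2 h 19 min; Fri reg 8 h 0 min / OT 3 h 37 min.
Totals: regular 38 h 5 min, overtime 6 h 45 min.

Regular 38.08 hours, overtime 6.75 hours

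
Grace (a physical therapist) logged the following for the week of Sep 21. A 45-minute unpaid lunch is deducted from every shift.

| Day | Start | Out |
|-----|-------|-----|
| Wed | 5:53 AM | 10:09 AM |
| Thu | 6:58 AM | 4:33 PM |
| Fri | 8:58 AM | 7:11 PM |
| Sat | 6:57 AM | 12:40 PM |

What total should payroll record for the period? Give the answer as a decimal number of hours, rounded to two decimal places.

26.78 hours

Wed: 5:53 AM–10:09 AM = 4 h 16 min; less 45 min break → 3 h 31 min
Thu: 6:58 AM–4:33 PM = 9 h 35 min; less 45 min break → 8 h 50 min
Fri: 8:58 AM–7:11 PM = 10 h 13 min; less 45 min break → 9 h 28 min
Sat: 6:57 AM–12:40 PM = 5 h 43 min; less 45 min break → 4 h 58 min
Total: 3 h 31 min + 8 h 50 min + 9 h 28 min + 4 h 58 min = 26 h 47 min.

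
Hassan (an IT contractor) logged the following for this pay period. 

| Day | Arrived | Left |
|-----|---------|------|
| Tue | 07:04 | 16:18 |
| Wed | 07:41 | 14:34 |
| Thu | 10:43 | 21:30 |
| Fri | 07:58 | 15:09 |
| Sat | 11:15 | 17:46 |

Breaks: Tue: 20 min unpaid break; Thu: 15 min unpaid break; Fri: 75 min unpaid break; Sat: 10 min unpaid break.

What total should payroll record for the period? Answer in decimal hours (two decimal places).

38.60 hours

Tue: 07:04–16:18 = 9 h 14 min; less 20 min break → 8 h 54 min
Wed: 07:41–14:34 = 6 h 53 min
Thu: 10:43–21:30 = 10 h 47 min; less 15 min break → 10 h 32 min
Fri: 07:58–15:09 = 7 h 11 min; less 75 min break → 5 h 56 min
Sat: 11:15–17:46 = 6 h 31 min; less 10 min break → 6 h 21 min
Total: 8 h 54 min + 6 h 53 min + 10 h 32 min + 5 h 56 min + 6 h 21 min = 38 h 36 min.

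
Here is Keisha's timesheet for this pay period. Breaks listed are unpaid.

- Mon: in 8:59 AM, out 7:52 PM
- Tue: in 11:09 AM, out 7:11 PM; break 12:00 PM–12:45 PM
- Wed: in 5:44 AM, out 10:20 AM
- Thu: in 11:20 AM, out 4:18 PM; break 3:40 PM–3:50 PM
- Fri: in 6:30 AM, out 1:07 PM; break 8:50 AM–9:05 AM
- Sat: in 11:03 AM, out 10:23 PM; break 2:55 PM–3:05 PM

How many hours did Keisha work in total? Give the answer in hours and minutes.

45 h 6 min

Mon: 8:59 AM–7:52 PM = 10 h 53 min
Tue: 11:09 AM–7:11 PM = 8 h 2 min; less 45 min break → 7 h 17 min
Wed: 5:44 AM–10:20 AM = 4 h 36 min
Thu: 11:20 AM–4:18 PM = 4 h 58 min; less 10 min break → 4 h 48 min
Fri: 6:30 AM–1:07 PM = 6 h 37 min; less 15 min break → 6 h 22 min
Sat: 11:03 AM–10:23 PM = 11 h 20 min; less 10 min break → 11 h 10 min
Total: 10 h 53 min + 7 h 17 min + 4 h 36 min + 4 h 48 min + 6 h 22 min + 11 h 10 min = 45 h 6 min.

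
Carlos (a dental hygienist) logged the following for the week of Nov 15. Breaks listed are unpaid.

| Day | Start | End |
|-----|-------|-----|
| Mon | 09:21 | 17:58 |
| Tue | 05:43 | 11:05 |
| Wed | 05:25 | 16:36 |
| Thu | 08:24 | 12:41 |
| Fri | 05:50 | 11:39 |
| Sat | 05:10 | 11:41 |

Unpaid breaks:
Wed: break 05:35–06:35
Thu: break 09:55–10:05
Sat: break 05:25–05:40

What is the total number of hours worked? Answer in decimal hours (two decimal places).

Mon: 09:21–17:58 = 8 h 37 min
Tue: 05:43–11:05 = 5 h 22 min
Wed: 05:25–16:36 = 11 h 11 min; less 60 min break → 10 h 11 min
Thu: 08:24–12:41 = 4 h 17 min; less 10 min break → 4 h 7 min
Fri: 05:50–11:39 = 5 h 49 min
Sat: 05:10–11:41 = 6 h 31 min; less 15 min break → 6 h 16 min
Total: 8 h 37 min + 5 h 22 min + 10 h 11 min + 4 h 7 min + 5 h 49 min + 6 h 16 min = 40 h 22 min.

40.37 hours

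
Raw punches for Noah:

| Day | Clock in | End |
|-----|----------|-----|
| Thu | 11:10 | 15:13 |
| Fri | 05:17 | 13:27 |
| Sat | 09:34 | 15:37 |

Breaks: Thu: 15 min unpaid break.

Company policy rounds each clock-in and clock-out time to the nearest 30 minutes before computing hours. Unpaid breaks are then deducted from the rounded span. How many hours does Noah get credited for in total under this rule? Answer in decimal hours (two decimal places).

17.75 hours

Thu: in 11:10→11:00, out 15:13→15:00; 4 h 0 min − 15 min = 3 h 45 min
Fri: in 05:17→05:30, out 13:27→13:30; 8 h 0 min
Sat: in 09:34→09:30, out 15:37→15:30; 6 h 0 min
Total credited: 17 h 45 min.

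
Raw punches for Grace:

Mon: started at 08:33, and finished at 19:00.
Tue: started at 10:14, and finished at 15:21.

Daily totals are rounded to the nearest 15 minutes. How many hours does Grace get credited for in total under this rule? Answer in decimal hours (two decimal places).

Mon: 08:33–19:00 = 10 h 27 min → rounds to 10 h 30 min
Tue: 10:14–15:21 = 5 h 7 min → rounds to 5 h 0 min
Total credited: 15 h 30 min.

15.50 hours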